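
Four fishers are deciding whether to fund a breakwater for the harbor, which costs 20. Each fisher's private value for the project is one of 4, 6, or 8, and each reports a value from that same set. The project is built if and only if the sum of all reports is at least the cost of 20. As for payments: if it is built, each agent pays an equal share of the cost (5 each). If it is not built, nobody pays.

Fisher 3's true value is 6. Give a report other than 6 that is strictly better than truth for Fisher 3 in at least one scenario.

Suppose Fisher 1 reports 4, Fisher 2 reports 4 and Fisher 4 reports 4.
Report 6: project not built, utility 0.
Report 8: project built, pays 5, utility 6 - 5 = 1.
So reporting 8 beats truth here (1 > 0).

8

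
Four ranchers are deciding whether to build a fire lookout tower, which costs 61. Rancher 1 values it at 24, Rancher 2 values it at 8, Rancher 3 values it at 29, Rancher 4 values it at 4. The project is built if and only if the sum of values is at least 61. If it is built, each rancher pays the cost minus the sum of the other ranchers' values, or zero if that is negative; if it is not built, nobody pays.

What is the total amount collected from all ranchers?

49

Total value 65 ≥ cost 61, so it is built.
Rancher 1: others sum to 41; max(0, 61 - 41) = 20.
Rancher 2: others sum to 57; max(0, 61 - 57) = 4.
Rancher 3: others sum to 36; max(0, 61 - 36) = 25.
Rancher 4: others sum to 61; max(0, 61 - 61) = 0.
Total collected = 20 + 4 + 25 + 0 = 49.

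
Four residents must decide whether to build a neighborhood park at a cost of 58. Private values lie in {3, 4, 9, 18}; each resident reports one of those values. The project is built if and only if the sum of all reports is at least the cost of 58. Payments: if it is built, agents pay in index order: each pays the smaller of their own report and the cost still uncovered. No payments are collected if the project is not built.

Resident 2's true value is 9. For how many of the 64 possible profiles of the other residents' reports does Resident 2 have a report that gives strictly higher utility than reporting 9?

Others report (18, 18, 18): truth gives 0; report 4 gives 5 > 0. Violating.
Others report (3, 3, 3): truth gives 0; no alternative beats it.
Others report (3, 3, 4): truth gives 0; no alternative beats it.
(Checking all 64 profiles: 1 has a profitable deviation, 63 do not.)

1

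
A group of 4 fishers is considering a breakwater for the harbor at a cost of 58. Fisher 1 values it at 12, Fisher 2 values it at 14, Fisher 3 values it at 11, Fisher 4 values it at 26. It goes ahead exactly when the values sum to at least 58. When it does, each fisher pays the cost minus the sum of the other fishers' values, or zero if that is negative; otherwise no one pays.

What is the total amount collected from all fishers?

Total value 63 ≥ cost 58, so it is built.
Fisher 1: others sum to 51; max(0, 58 - 51) = 7.
Fisher 2: others sum to 49; max(0, 58 - 49) = 9.
Fisher 3: others sum to 52; max(0, 58 - 52) = 6.
Fisher 4: others sum to 37; max(0, 58 - 37) = 21.
Total collected = 7 + 9 + 6 + 21 = 43.

43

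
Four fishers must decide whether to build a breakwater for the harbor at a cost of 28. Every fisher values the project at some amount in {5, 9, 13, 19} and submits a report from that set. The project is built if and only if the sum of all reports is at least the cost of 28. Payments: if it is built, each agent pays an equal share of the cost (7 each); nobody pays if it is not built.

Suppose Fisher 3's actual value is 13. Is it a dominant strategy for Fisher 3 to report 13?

Check each profile of the others' reports and compare truth against every alternative report.
Others report (5, 5, 5): truth gives 6, best alternative gives 6.
Others report (5, 5, 9): truth gives 6, best alternative gives 6.
Others report (5, 5, 13): truth gives 6, best alternative gives 6.
Others report (5, 5, 19): truth gives 6, best alternative gives 6.
Others report (5, 9, 5): truth gives 6, best alternative gives 6.
Others report (5, 9, 9): truth gives 6, best alternative gives 6.
(Remaining 58 profiles checked similarly; truth is weakly best in each.)
In every case the truthful report is at least as good as any alternative, so it is a dominant strategy.

Yes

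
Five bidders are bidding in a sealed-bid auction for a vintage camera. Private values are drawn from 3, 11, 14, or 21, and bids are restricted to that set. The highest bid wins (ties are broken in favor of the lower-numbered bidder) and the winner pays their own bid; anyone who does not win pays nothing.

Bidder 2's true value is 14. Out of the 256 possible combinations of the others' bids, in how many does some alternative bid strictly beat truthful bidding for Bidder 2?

8

Others bid (3, 3, 3, 3): truth gives 0; bid 11 gives 3 > 0. Violating.
Others bid (3, 3, 3, 11): truth gives 0; bid 11 gives 3 > 0. Violating.
Others bid (3, 3, 11, 3): truth gives 0; bid 11 gives 3 > 0. Violating.
Others bid (3, 3, 11, 11): truth gives 0; bid 11 gives 3 > 0. Violating.
Others bid (3, 3, 3, 14): truth gives 0; no alternative beats it.
Others bid (3, 3, 3, 21): truth gives 0; no alternative beats it.
(Checking all 256 profiles: 8 have a profitable deviation, 248 do not.)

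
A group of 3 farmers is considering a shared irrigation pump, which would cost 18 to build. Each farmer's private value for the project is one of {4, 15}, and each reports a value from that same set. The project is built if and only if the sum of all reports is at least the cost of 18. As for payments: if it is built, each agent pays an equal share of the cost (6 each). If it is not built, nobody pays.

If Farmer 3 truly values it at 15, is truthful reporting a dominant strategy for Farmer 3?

Yes

Check each profile of the others' reports and compare truth against every alternative report.
Others report (4, 4): truth gives 9, best alternative gives 0.
Others report (4, 15): truth gives 9, best alternative gives 9.
Others report (15, 4): truth gives 9, best alternative gives 9.
Others report (15, 15): truth gives 9, best alternative gives 9.
In every case the truthful report is at least as good as any alternative, so it is a dominant strategy.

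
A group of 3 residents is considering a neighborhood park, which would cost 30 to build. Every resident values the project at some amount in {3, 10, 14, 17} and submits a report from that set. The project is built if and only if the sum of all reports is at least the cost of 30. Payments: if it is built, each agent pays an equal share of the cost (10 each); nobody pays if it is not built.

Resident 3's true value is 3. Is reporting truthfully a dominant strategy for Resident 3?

Yes

Check each profile of the others' reports and compare truth against every alternative report.
Others report (3, 17): truth gives 0, best alternative gives -7.
Others report (10, 10): truth gives 0, best alternative gives -7.
Others report (10, 14): truth gives 0, best alternative gives -7.
Others report (14, 10): truth gives 0, best alternative gives -7.
Others report (17, 3): truth gives 0, best alternative gives -7.
Others report (10, 17): truth gives -7, best alternative gives -7.
(Remaining 10 profiles checked similarly; truth is weakly best in each.)
In every case the truthful report is at least as good as any alternative, so it is a dominant strategy.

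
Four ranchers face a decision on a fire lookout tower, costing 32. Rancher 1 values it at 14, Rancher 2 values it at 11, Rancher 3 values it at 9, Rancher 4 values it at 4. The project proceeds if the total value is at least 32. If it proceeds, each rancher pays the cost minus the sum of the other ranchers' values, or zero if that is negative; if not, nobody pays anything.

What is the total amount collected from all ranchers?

Total value 38 ≥ cost 32, so it is built.
Rancher 1: others sum to 24; max(0, 32 - 24) = 8.
Rancher 2: others sum to 27; max(0, 32 - 27) = 5.
Rancher 3: others sum to 29; max(0, 32 - 29) = 3.
Rancher 4: others sum to 34; max(0, 32 - 34) = 0.
Total collected = 8 + 5 + 3 + 0 = 16.

16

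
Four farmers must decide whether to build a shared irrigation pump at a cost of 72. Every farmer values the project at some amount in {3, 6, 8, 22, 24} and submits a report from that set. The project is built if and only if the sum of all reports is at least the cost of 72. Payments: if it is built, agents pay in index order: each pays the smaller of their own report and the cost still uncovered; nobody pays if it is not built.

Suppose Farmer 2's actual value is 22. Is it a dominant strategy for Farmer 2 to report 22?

Consider the case where Farmer 1 reports 22, Farmer 3 reports 22 and Farmer 4 reports 22.
Truthful report 22: project built, pays 22, utility 22 - 22 = 0.
Report 6 instead: project built, pays 6, utility 22 - 6 = 16.
Since 16 > 0, reporting 6 is strictly better here, so truthful reporting is not dominant.

No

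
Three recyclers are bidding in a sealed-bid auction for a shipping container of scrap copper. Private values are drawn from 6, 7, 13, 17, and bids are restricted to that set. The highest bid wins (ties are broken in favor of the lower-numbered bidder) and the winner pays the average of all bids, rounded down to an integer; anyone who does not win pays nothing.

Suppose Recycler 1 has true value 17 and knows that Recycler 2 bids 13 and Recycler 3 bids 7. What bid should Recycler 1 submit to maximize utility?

13

Bid 6: loses, pays 0, utility 0.
Bid 7: loses, pays 0, utility 0.
Bid 13: wins, pays 11, utility 17 - 11 = 6.
Bid 17: wins, pays 12, utility 17 - 12 = 5.
The best choice is 13 with utility 6.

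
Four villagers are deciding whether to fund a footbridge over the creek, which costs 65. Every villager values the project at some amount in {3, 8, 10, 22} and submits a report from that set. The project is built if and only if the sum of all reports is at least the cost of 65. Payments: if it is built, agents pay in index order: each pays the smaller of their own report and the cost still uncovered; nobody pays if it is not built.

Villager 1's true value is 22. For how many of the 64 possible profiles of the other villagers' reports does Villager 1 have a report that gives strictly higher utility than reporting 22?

Others report (22, 22, 22): truth gives 0; report 3 gives 19 > 0. Violating.
Others report (3, 3, 3): truth gives 0; no alternative beats it.
Others report (3, 3, 8): truth gives 0; no alternative beats it.
(Checking all 64 profiles: 1 has a profitable deviation, 63 do not.)

1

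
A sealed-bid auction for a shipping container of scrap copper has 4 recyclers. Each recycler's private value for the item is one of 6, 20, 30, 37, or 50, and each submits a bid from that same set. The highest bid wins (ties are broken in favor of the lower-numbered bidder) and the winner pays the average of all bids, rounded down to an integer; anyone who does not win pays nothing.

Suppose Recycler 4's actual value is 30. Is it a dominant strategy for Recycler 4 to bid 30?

Consider the case where Recycler 1 bids 6, Recycler 2 bids 6 and Recycler 3 bids 6.
Truthful bid 30: wins, pays 12, utility 30 - 12 = 18.
Bid 20 instead: wins, pays 9, utility 30 - 9 = 21.
Since 21 > 18, bidding 20 is strictly better here, so truthful bidding is not dominant.

No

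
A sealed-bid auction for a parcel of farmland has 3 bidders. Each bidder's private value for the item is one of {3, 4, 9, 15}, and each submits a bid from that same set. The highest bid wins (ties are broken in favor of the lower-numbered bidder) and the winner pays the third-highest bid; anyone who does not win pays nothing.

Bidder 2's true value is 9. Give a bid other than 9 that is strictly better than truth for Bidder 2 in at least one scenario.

Suppose Bidder 1 bids 3 and Bidder 3 bids 15.
Bid 9: loses, pays 0, utility 0.
Bid 15: wins, pays 3, utility 9 - 3 = 6.
So bidding 15 beats truth here (6 > 0).

15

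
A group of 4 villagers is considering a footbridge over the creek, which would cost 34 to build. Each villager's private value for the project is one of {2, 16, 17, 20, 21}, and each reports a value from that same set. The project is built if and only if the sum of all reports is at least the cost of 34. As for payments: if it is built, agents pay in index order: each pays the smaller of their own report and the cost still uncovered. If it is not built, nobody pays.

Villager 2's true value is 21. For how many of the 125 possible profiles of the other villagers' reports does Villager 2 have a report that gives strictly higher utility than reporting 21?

122

Others report (2, 2, 16): truth gives 0; report 16 gives 5 > 0. Violating.
Others report (2, 2, 17): truth gives 0; report 16 gives 5 > 0. Violating.
Others report (2, 2, 20): truth gives 0; report 16 gives 5 > 0. Violating.
Others report (2, 2, 21): truth gives 0; report 16 gives 5 > 0. Violating.
Others report (2, 2, 2): truth gives 0; no alternative beats it.
Others report (20, 2, 2): truth gives 7; no alternative beats it.
(Checking all 125 profiles: 122 have a profitable deviation, 3 do not.)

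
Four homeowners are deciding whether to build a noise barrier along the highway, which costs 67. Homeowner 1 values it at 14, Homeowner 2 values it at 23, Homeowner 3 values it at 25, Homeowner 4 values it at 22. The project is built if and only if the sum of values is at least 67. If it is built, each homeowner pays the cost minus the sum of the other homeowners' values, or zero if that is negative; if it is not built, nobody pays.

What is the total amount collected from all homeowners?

19

Total value 84 ≥ cost 67, so it is built.
Homeowner 1: others sum to 70; max(0, 67 - 70) = 0.
Homeowner 2: others sum to 61; max(0, 67 - 61) = 6.
Homeowner 3: others sum to 59; max(0, 67 - 59) = 8.
Homeowner 4: others sum to 62; max(0, 67 - 62) = 5.
Total collected = 0 + 6 + 8 + 5 = 19.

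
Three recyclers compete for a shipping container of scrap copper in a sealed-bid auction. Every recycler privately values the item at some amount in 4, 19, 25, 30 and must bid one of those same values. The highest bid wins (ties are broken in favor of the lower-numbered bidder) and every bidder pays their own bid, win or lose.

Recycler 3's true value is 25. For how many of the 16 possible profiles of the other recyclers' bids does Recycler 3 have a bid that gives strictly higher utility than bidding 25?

13

Others bid (4, 4): truth gives 0; bid 19 gives 6 > 0. Violating.
Others bid (4, 25): truth gives -25; bid 4 gives -4 > -25. Violating.
Others bid (4, 30): truth gives -25; bid 4 gives -4 > -25. Violating.
Others bid (19, 25): truth gives -25; bid 4 gives -4 > -25. Violating.
Others bid (4, 19): truth gives 0; no alternative beats it.
Others bid (19, 4): truth gives 0; no alternative beats it.
(Checking all 16 profiles: 13 have a profitable deviation, 3 do not.)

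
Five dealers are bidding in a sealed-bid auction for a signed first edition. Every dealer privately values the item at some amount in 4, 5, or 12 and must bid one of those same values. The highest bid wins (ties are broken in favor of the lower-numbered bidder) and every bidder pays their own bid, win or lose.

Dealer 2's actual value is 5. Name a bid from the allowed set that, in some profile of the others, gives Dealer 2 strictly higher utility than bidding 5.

Suppose Dealer 1 bids 4, Dealer 3 bids 4, Dealer 4 bids 4 and Dealer 5 bids 12.
Bid 5: loses but pays 5, utility -5.
Bid 4: loses but pays 4, utility -4.
So bidding 4 beats truth here (-4 > -5).

4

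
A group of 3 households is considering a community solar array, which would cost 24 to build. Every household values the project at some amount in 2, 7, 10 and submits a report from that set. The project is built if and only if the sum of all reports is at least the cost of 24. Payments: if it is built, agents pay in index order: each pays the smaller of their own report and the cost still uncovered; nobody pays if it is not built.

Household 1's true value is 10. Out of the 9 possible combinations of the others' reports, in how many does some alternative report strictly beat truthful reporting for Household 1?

Others report (7, 10): truth gives 0; report 7 gives 3 > 0. Violating.
Others report (10, 7): truth gives 0; report 7 gives 3 > 0. Violating.
Others report (10, 10): truth gives 0; report 7 gives 3 > 0. Violating.
Others report (2, 2): truth gives 0; no alternative beats it.
Others report (2, 7): truth gives 0; no alternative beats it.
(Checking all 9 profiles: 3 have a profitable deviation, 6 do not.)

3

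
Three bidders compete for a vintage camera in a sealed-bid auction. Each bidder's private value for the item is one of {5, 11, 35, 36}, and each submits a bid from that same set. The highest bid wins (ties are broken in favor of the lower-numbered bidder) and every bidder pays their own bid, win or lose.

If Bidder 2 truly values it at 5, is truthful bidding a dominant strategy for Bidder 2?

Check each profile of the others' bids and compare truth against every alternative bid.
Others bid (5, 35): truth gives -5, best alternative gives -11.
Others bid (5, 36): truth gives -5, best alternative gives -11.
Others bid (11, 5): truth gives -5, best alternative gives -11.
Others bid (11, 11): truth gives -5, best alternative gives -11.
Others bid (11, 35): truth gives -5, best alternative gives -11.
Others bid (11, 36): truth gives -5, best alternative gives -11.
(Remaining 10 profiles checked similarly; truth is weakly best in each.)
In every case the truthful bid is at least as good as any alternative, so it is a dominant strategy.

Yes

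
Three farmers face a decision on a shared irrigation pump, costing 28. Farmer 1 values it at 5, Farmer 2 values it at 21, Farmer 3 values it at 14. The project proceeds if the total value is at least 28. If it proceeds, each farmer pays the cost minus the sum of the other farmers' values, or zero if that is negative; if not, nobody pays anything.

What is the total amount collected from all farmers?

11

Total value 40 ≥ cost 28, so it is built.
Farmer 1: others sum to 35; max(0, 28 - 35) = 0.
Farmer 2: others sum to 19; max(0, 28 - 19) = 9.
Farmer 3: others sum to 26; max(0, 28 - 26) = 2.
Total collected = 0 + 9 + 2 = 11.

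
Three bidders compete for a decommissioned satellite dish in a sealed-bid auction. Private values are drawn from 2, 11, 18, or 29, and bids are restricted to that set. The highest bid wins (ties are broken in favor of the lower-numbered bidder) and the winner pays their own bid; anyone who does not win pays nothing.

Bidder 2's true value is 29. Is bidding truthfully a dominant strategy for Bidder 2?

Consider the case where Bidder 1 bids 2 and Bidder 3 bids 2.
Truthful bid 29: wins, pays 29, utility 29 - 29 = 0.
Bid 11 instead: wins, pays 11, utility 29 - 11 = 18.
Since 18 > 0, bidding 11 is strictly better here, so truthful bidding is not dominant.

No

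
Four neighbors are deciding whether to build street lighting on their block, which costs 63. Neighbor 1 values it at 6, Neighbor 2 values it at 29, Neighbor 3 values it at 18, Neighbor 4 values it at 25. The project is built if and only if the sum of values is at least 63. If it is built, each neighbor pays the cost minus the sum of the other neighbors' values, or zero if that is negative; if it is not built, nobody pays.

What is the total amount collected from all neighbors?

27

Total value 78 ≥ cost 63, so it is built.
Neighbor 1: others sum to 72; max(0, 63 - 72) = 0.
Neighbor 2: others sum to 49; max(0, 63 - 49) = 14.
Neighbor 3: others sum to 60; max(0, 63 - 60) = 3.
Neighbor 4: others sum to 53; max(0, 63 - 53) = 10.
Total collected = 0 + 14 + 3 + 10 = 27.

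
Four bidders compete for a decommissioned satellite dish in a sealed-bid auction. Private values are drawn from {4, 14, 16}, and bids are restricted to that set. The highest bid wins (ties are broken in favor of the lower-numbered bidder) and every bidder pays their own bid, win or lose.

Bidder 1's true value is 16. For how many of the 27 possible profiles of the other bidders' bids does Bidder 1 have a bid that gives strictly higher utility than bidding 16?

Others bid (4, 4, 4): truth gives 0; bid 4 gives 12 > 0. Violating.
Others bid (4, 4, 14): truth gives 0; bid 14 gives 2 > 0. Violating.
Others bid (4, 14, 4): truth gives 0; bid 14 gives 2 > 0. Violating.
Others bid (4, 14, 14): truth gives 0; bid 14 gives 2 > 0. Violating.
Others bid (4, 4, 16): truth gives 0; no alternative beats it.
Others bid (4, 14, 16): truth gives 0; no alternative beats it.
(Checking all 27 profiles: 8 have a profitable deviation, 19 do not.)

8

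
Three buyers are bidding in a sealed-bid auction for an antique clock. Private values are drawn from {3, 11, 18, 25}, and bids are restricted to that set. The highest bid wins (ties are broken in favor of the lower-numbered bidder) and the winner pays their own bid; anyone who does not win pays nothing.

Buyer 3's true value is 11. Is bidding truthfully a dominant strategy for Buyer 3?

Check each profile of the others' bids and compare truth against every alternative bid.
Others bid (3, 3): truth gives 0, best alternative gives 0.
Others bid (3, 11): truth gives 0, best alternative gives 0.
Others bid (3, 18): truth gives 0, best alternative gives 0.
Others bid (3, 25): truth gives 0, best alternative gives 0.
Others bid (11, 3): truth gives 0, best alternative gives 0.
Others bid (11, 11): truth gives 0, best alternative gives 0.
(Remaining 10 profiles checked similarly; truth is weakly best in each.)
In every case the truthful bid is at least as good as any alternative, so it is a dominant strategy.

Yes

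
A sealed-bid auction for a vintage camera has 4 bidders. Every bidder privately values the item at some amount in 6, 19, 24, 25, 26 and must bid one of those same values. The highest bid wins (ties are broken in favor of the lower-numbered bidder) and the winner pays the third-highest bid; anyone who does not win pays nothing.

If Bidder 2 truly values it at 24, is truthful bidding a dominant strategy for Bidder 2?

No

Consider the case where Bidder 1 bids 6, Bidder 3 bids 6 and Bidder 4 bids 25.
Truthful bid 24: loses, pays 0, utility 0.
Bid 25 instead: wins, pays 6, utility 24 - 6 = 18.
Since 18 > 0, bidding 25 is strictly better here, so truthful bidding is not dominant.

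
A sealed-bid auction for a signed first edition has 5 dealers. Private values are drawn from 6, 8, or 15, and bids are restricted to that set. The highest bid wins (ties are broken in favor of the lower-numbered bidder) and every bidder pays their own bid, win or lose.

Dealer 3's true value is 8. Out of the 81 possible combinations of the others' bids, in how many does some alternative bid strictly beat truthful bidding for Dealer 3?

Others bid (6, 6, 6, 15): truth gives -8; bid 6 gives -6 > -8. Violating.
Others bid (6, 6, 8, 15): truth gives -8; bid 6 gives -6 > -8. Violating.
Others bid (6, 6, 15, 6): truth gives -8; bid 6 gives -6 > -8. Violating.
Others bid (6, 6, 15, 8): truth gives -8; bid 6 gives -6 > -8. Violating.
Others bid (6, 6, 6, 6): truth gives 0; no alternative beats it.
Others bid (6, 6, 6, 8): truth gives 0; no alternative beats it.
(Checking all 81 profiles: 77 have a profitable deviation, 4 do not.)

77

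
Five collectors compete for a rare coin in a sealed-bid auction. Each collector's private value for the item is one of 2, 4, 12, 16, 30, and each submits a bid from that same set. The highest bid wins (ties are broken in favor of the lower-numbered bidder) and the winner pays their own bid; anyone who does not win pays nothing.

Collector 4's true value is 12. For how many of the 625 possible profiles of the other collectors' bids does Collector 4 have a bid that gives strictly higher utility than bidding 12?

2

Others bid (2, 2, 2, 2): truth gives 0; bid 4 gives 8 > 0. Violating.
Others bid (2, 2, 2, 4): truth gives 0; bid 4 gives 8 > 0. Violating.
Others bid (2, 2, 2, 12): truth gives 0; no alternative beats it.
Others bid (2, 2, 2, 16): truth gives 0; no alternative beats it.
(Checking all 625 profiles: 2 have a profitable deviation, 623 do not.)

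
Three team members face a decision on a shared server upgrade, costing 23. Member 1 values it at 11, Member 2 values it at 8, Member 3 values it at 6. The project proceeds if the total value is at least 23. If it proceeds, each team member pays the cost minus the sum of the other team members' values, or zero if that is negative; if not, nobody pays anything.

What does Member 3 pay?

4

Total value 25 ≥ cost 23, so the project is built.
The other team members' values sum to 19.
Cost minus that sum is 23 - 19 = 4.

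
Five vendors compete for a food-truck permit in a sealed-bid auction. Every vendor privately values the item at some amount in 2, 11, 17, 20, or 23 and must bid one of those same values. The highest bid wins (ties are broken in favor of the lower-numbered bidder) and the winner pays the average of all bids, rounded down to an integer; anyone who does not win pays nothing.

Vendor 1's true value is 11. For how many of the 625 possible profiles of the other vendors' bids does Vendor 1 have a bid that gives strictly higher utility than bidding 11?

Others bid (2, 2, 2, 2): truth gives 8; bid 2 gives 9 > 8. Violating.
Others bid (2, 2, 2, 17): truth gives 0; bid 17 gives 3 > 0. Violating.
Others bid (2, 2, 2, 20): truth gives 0; bid 20 gives 2 > 0. Violating.
Others bid (2, 2, 2, 23): truth gives 0; bid 23 gives 1 > 0. Violating.
Others bid (2, 2, 2, 11): truth gives 6; no alternative beats it.
Others bid (2, 2, 11, 2): truth gives 6; no alternative beats it.
(Checking all 625 profiles: 25 have a profitable deviation, 600 do not.)

25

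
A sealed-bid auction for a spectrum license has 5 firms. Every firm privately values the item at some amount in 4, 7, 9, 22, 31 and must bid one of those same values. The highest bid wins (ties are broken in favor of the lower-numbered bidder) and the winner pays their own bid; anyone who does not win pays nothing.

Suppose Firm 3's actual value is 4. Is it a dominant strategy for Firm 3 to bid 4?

Check each profile of the others' bids and compare truth against every alternative bid.
Others bid (4, 4, 4, 4): truth gives 0, best alternative gives -3.
Others bid (4, 4, 4, 7): truth gives 0, best alternative gives -3.
Others bid (4, 4, 7, 4): truth gives 0, best alternative gives -3.
Others bid (4, 4, 7, 7): truth gives 0, best alternative gives -3.
Others bid (4, 4, 4, 9): truth gives 0, best alternative gives 0.
Others bid (4, 4, 4, 22): truth gives 0, best alternative gives 0.
(Remaining 619 profiles checked similarly; truth is weakly best in each.)
In every case the truthful bid is at least as good as any alternative, so it is a dominant strategy.

Yes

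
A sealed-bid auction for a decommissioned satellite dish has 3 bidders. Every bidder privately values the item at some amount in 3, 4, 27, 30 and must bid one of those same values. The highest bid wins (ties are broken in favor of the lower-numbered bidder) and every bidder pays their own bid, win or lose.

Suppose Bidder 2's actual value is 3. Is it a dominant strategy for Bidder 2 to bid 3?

Consider the case where Bidder 1 bids 3 and Bidder 3 bids 3.
Truthful bid 3: loses but pays 3, utility -3.
Bid 4 instead: wins, pays 4, utility 3 - 4 = -1.
Since -1 > -3, bidding 4 is strictly better here, so truthful bidding is not dominant.

No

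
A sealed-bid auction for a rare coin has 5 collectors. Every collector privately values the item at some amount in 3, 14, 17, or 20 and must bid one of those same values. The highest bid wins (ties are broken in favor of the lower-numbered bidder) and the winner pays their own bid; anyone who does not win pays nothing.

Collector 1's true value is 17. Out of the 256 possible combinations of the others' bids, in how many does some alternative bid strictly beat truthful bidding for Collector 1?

Others bid (3, 3, 3, 3): truth gives 0; bid 3 gives 14 > 0. Violating.
Others bid (3, 3, 3, 14): truth gives 0; bid 14 gives 3 > 0. Violating.
Others bid (3, 3, 14, 3): truth gives 0; bid 14 gives 3 > 0. Violating.
Others bid (3, 3, 14, 14): truth gives 0; bid 14 gives 3 > 0. Violating.
Others bid (3, 3, 3, 17): truth gives 0; no alternative beats it.
Others bid (3, 3, 3, 20): truth gives 0; no alternative beats it.
(Checking all 256 profiles: 16 have a profitable deviation, 240 do not.)

16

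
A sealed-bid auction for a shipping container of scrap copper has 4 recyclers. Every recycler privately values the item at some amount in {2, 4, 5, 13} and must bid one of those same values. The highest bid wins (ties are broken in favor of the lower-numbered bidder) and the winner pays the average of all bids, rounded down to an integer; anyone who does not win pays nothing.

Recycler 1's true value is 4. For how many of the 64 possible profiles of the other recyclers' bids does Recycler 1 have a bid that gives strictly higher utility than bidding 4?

Others bid (2, 2, 5): truth gives 0; bid 5 gives 1 > 0. Violating.
Others bid (2, 5, 2): truth gives 0; bid 5 gives 1 > 0. Violating.
Others bid (5, 2, 2): truth gives 0; bid 5 gives 1 > 0. Violating.
Others bid (2, 2, 2): truth gives 2; no alternative beats it.
Others bid (2, 2, 4): truth gives 1; no alternative beats it.
(Checking all 64 profiles: 3 have a profitable deviation, 61 do not.)

3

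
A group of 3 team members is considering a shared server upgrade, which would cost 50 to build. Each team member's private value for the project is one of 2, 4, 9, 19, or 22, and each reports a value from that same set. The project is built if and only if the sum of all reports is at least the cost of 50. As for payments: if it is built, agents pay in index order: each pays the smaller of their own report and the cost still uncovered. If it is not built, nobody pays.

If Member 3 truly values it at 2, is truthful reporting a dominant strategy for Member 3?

Yes

Check each profile of the others' reports and compare truth against every alternative report.
Others report (2, 2): truth gives 0, best alternative gives 0.
Others report (2, 4): truth gives 0, best alternative gives 0.
Others report (2, 9): truth gives 0, best alternative gives 0.
Others report (2, 19): truth gives 0, best alternative gives 0.
Others report (2, 22): truth gives 0, best alternative gives 0.
Others report (4, 2): truth gives 0, best alternative gives 0.
(Remaining 19 profiles checked similarly; truth is weakly best in each.)
In every case the truthful report is at least as good as any alternative, so it is a dominant strategy.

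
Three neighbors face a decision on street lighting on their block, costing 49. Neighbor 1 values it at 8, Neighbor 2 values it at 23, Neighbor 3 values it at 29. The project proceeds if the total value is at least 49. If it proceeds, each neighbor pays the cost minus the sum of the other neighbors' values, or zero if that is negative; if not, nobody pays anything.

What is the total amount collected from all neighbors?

30

Total value 60 ≥ cost 49, so it is built.
Neighbor 1: others sum to 52; max(0, 49 - 52) = 0.
Neighbor 2: others sum to 37; max(0, 49 - 37) = 12.
Neighbor 3: others sum to 31; max(0, 49 - 31) = 18.
Total collected = 0 + 12 + 18 = 30.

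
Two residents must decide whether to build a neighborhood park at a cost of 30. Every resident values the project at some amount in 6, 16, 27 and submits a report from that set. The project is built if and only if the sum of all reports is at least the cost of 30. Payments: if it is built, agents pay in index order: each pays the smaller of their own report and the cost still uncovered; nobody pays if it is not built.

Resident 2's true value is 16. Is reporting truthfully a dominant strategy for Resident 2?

Yes

Check each profile of the others' reports and compare truth against every alternative report.
Others report (27): truth gives 13, best alternative gives 13.
Others report (16): truth gives 2, best alternative gives 2.
Others report (6): truth gives 0, best alternative gives 0.
In every case the truthful report is at least as good as any alternative, so it is a dominant strategy.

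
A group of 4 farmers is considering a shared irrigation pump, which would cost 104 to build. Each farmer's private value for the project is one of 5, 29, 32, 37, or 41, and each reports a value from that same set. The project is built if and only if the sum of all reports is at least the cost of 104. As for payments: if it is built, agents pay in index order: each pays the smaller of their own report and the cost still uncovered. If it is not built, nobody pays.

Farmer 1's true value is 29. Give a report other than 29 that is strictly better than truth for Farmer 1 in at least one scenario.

5

Suppose Farmer 2 reports 29, Farmer 3 reports 29 and Farmer 4 reports 41.
Report 29: project built, pays 29, utility 29 - 29 = 0.
Report 5: project built, pays 5, utility 29 - 5 = 24.
So reporting 5 beats truth here (24 > 0).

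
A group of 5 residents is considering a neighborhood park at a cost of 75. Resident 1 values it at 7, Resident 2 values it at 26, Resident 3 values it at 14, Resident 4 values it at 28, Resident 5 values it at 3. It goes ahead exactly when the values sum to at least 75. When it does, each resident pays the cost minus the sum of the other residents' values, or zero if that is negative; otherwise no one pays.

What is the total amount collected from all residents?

Total value 78 ≥ cost 75, so it is built.
Resident 1: others sum to 71; max(0, 75 - 71) = 4.
Resident 2: others sum to 52; max(0, 75 - 52) = 23.
Resident 3: others sum to 64; max(0, 75 - 64) = 11.
Resident 4: others sum to 50; max(0, 75 - 50) = 25.
Resident 5: others sum to 75; max(0, 75 - 75) = 0.
Total collected = 4 + 23 + 11 + 25 + 0 = 63.

63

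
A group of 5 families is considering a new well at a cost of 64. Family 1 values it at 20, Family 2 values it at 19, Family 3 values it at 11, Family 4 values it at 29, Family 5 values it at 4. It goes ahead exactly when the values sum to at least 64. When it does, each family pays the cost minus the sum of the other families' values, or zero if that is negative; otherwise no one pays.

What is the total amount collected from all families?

Total value 83 ≥ cost 64, so it is built.
Family 1: others sum to 63; max(0, 64 - 63) = 1.
Family 2: others sum to 64; max(0, 64 - 64) = 0.
Family 3: others sum to 72; max(0, 64 - 72) = 0.
Family 4: others sum to 54; max(0, 64 - 54) = 10.
Family 5: others sum to 79; max(0, 64 - 79) = 0.
Total collected = 1 + 0 + 0 + 10 + 0 = 11.

11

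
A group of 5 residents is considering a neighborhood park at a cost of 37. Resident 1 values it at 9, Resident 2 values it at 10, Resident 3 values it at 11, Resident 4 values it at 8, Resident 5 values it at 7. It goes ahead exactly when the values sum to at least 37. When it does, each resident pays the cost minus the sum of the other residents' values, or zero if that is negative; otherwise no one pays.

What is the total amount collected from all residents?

6

Total value 45 ≥ cost 37, so it is built.
Resident 1: others sum to 36; max(0, 37 - 36) = 1.
Resident 2: others sum to 35; max(0, 37 - 35) = 2.
Resident 3: others sum to 34; max(0, 37 - 34) = 3.
Resident 4: others sum to 37; max(0, 37 - 37) = 0.
Resident 5: others sum to 38; max(0, 37 - 38) = 0.
Total collected = 1 + 2 + 3 + 0 + 0 = 6.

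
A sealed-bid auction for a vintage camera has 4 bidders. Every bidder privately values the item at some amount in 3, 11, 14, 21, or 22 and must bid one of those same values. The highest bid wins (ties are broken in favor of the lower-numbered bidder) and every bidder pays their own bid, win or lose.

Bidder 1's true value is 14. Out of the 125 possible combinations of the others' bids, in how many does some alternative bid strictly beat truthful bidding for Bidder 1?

Others bid (3, 3, 3): truth gives 0; bid 3 gives 11 > 0. Violating.
Others bid (3, 3, 11): truth gives 0; bid 11 gives 3 > 0. Violating.
Others bid (3, 3, 21): truth gives -14; bid 3 gives -3 > -14. Violating.
Others bid (3, 3, 22): truth gives -14; bid 3 gives -3 > -14. Violating.
Others bid (3, 3, 14): truth gives 0; no alternative beats it.
Others bid (3, 11, 14): truth gives 0; no alternative beats it.
(Checking all 125 profiles: 106 have a profitable deviation, 19 do not.)

106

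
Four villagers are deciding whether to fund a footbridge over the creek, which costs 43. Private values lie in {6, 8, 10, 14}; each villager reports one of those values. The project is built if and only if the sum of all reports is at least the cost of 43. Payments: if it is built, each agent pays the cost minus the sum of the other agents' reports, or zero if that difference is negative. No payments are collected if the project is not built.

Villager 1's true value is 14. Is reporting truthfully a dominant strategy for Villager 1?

Yes

Check each profile of the others' reports and compare truth against every alternative report.
Others report (8, 10, 14): truth gives 3, best alternative gives 0.
Others report (8, 14, 10): truth gives 3, best alternative gives 0.
Others report (10, 8, 14): truth gives 3, best alternative gives 0.
Others report (10, 14, 8): truth gives 3, best alternative gives 0.
Others report (14, 8, 10): truth gives 3, best alternative gives 0.
Others report (14, 10, 8): truth gives 3, best alternative gives 0.
(Remaining 58 profiles checked similarly; truth is weakly best in each.)
In every case the truthful report is at least as good as any alternative, so it is a dominant strategy.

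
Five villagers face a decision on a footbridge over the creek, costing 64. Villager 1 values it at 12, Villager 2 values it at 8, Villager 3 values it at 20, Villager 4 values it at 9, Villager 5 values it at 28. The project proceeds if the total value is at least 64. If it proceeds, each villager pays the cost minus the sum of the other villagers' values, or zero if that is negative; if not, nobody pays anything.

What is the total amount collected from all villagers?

Total value 77 ≥ cost 64, so it is built.
Villager 1: others sum to 65; max(0, 64 - 65) = 0.
Villager 2: others sum to 69; max(0, 64 - 69) = 0.
Villager 3: others sum to 57; max(0, 64 - 57) = 7.
Villager 4: others sum to 68; max(0, 64 - 68) = 0.
Villager 5: others sum to 49; max(0, 64 - 49) = 15.
Total collected = 0 + 0 + 7 + 0 + 15 = 22.

22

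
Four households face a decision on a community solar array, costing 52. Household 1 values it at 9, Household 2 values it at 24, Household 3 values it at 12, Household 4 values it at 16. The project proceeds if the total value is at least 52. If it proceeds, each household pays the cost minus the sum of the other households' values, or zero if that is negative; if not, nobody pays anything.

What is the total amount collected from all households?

Total value 61 ≥ cost 52, so it is built.
Household 1: others sum to 52; max(0, 52 - 52) = 0.
Household 2: others sum to 37; max(0, 52 - 37) = 15.
Household 3: others sum to 49; max(0, 52 - 49) = 3.
Household 4: others sum to 45; max(0, 52 - 45) = 7.
Total collected = 0 + 15 + 3 + 7 = 25.

25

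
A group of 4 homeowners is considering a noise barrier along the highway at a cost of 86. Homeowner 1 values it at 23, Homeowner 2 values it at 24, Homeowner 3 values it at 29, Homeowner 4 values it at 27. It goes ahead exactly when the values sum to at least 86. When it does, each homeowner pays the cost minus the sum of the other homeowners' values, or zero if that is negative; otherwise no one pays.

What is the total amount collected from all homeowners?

35

Total value 103 ≥ cost 86, so it is built.
Homeowner 1: others sum to 80; max(0, 86 - 80) = 6.
Homeowner 2: others sum to 79; max(0, 86 - 79) = 7.
Homeowner 3: others sum to 74; max(0, 86 - 74) = 12.
Homeowner 4: others sum to 76; max(0, 86 - 76) = 10.
Total collected = 6 + 7 + 12 + 10 = 35.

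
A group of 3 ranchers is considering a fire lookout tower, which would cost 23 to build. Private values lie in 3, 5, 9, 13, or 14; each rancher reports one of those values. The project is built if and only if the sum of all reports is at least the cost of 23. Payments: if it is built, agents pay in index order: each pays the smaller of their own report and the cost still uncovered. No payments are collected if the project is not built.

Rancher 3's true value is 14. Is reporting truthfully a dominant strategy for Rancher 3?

Yes

Check each profile of the others' reports and compare truth against every alternative report.
Others report (9, 14): truth gives 14, best alternative gives 14.
Others report (13, 13): truth gives 14, best alternative gives 14.
Others report (13, 14): truth gives 14, best alternative gives 14.
Others report (14, 9): truth gives 14, best alternative gives 14.
Others report (14, 13): truth gives 14, best alternative gives 14.
Others report (14, 14): truth gives 14, best alternative gives 14.
(Remaining 19 profiles checked similarly; truth is weakly best in each.)
In every case the truthful report is at least as good as any alternative, so it is a dominant strategy.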